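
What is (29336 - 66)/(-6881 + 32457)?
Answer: 14635/12788 ≈ 1.1444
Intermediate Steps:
(29336 - 66)/(-6881 + 32457) = 29270/25576 = 29270*(1/25576) = 14635/12788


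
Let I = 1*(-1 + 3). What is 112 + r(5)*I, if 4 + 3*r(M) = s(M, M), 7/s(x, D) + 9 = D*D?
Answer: 877/8 ≈ 109.63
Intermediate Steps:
s(x, D) = 7/(-9 + D**2) (s(x, D) = 7/(-9 + D*D) = 7/(-9 + D**2))
r(M) = -4/3 + 7/(3*(-9 + M**2)) (r(M) = -4/3 + (7/(-9 + M**2))/3 = -4/3 + 7/(3*(-9 + M**2)))
I = 2 (I = 1*2 = 2)
112 + r(5)*I = 112 + ((43 - 4*5**2)/(3*(-9 + 5**2)))*2 = 112 + ((43 - 4*25)/(3*(-9 + 25)))*2 = 112 + ((1/3)*(43 - 100)/16)*2 = 112 + ((1/3)*(1/16)*(-57))*2 = 112 - 19/16*2 = 112 - 19/8 = 877/8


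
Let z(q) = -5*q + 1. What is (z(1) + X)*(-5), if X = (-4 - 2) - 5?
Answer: 75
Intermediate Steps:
z(q) = 1 - 5*q
X = -11 (X = -6 - 5 = -11)
(z(1) + X)*(-5) = ((1 - 5*1) - 11)*(-5) = ((1 - 5) - 11)*(-5) = (-4 - 11)*(-5) = -15*(-5) = 75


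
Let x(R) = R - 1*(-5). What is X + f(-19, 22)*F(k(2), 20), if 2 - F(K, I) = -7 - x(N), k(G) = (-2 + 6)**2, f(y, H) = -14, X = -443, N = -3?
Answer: -597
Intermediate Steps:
x(R) = 5 + R (x(R) = R + 5 = 5 + R)
k(G) = 16 (k(G) = 4**2 = 16)
F(K, I) = 11 (F(K, I) = 2 - (-7 - (5 - 3)) = 2 - (-7 - 1*2) = 2 - (-7 - 2) = 2 - 1*(-9) = 2 + 9 = 11)
X + f(-19, 22)*F(k(2), 20) = -443 - 14*11 = -443 - 154 = -597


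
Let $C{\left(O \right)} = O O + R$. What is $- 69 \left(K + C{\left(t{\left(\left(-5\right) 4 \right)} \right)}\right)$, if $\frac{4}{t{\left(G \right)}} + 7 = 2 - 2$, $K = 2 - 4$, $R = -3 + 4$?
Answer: $\frac{2277}{49} \approx 46.469$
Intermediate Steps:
$R = 1$
$K = -2$ ($K = 2 - 4 = -2$)
$t{\left(G \right)} = - \frac{4}{7}$ ($t{\left(G \right)} = \frac{4}{-7 + \left(2 - 2\right)} = \frac{4}{-7 + 0} = \frac{4}{-7} = 4 \left(- \frac{1}{7}\right) = - \frac{4}{7}$)
$C{\left(O \right)} = 1 + O^{2}$ ($C{\left(O \right)} = O O + 1 = O^{2} + 1 = 1 + O^{2}$)
$- 69 \left(K + C{\left(t{\left(\left(-5\right) 4 \right)} \right)}\right) = - 69 \left(-2 + \left(1 + \left(- \frac{4}{7}\right)^{2}\right)\right) = - 69 \left(-2 + \left(1 + \frac{16}{49}\right)\right) = - 69 \left(-2 + \frac{65}{49}\right) = \left(-69\right) \left(- \frac{33}{49}\right) = \frac{2277}{49}$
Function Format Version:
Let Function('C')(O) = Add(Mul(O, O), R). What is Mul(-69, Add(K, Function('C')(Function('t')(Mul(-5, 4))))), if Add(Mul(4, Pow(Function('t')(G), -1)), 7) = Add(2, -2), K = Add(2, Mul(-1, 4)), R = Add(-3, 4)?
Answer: Rational(2277, 49) ≈ 46.469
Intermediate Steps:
R = 1
K = -2 (K = Add(2, -4) = -2)
Function('t')(G) = Rational(-4, 7) (Function('t')(G) = Mul(4, Pow(Add(-7, Add(2, -2)), -1)) = Mul(4, Pow(Add(-7, 0), -1)) = Mul(4, Pow(-7, -1)) = Mul(4, Rational(-1, 7)) = Rational(-4, 7))
Function('C')(O) = Add(1, Pow(O, 2)) (Function('C')(O) = Add(Mul(O, O), 1) = Add(Pow(O, 2), 1) = Add(1, Pow(O, 2)))
Mul(-69, Add(K, Function('C')(Function('t')(Mul(-5, 4))))) = Mul(-69, Add(-2, Add(1, Pow(Rational(-4, 7), 2)))) = Mul(-69, Add(-2, Add(1, Rational(16, 49)))) = Mul(-69, Add(-2, Rational(65, 49))) = Mul(-69, Rational(-33, 49)) = Rational(2277, 49)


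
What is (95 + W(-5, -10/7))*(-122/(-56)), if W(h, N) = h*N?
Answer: 43615/196 ≈ 222.53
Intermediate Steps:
W(h, N) = N*h
(95 + W(-5, -10/7))*(-122/(-56)) = (95 - 10/7*(-5))*(-122/(-56)) = (95 - 10*1/7*(-5))*(-122*(-1/56)) = (95 - 10/7*(-5))*(61/28) = (95 + 50/7)*(61/28) = (715/7)*(61/28) = 43615/196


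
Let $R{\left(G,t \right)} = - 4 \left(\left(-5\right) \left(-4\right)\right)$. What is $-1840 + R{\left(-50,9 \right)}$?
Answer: $-1920$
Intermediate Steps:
$R{\left(G,t \right)} = -80$ ($R{\left(G,t \right)} = \left(-4\right) 20 = -80$)
$-1840 + R{\left(-50,9 \right)} = -1840 - 80 = -1920$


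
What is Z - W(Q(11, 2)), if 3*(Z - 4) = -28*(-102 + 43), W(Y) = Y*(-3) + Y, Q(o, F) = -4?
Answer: 1640/3 ≈ 546.67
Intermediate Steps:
W(Y) = -2*Y (W(Y) = -3*Y + Y = -2*Y)
Z = 1664/3 (Z = 4 + (-28*(-102 + 43))/3 = 4 + (-28*(-59))/3 = 4 + (⅓)*1652 = 4 + 1652/3 = 1664/3 ≈ 554.67)
Z - W(Q(11, 2)) = 1664/3 - (-2)*(-4) = 1664/3 - 1*8 = 1664/3 - 8 = 1640/3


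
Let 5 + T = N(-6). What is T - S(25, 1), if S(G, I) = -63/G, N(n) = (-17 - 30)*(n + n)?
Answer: 14038/25 ≈ 561.52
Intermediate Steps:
N(n) = -94*n
T = 559 (T = -5 - 94*(-6) = -5 + 564 = 559)
T - S(25, 1) = 559 - (-63)/25 = 559 - 1*(-63/25) = 559 + 63/25 = 14038/25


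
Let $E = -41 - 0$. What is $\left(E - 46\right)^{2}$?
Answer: $7569$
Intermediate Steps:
$E = -41$ ($E = -41 + 0 = -41$)
$\left(E - 46\right)^{2} = \left(-41 - 46\right)^{2} = \left(-87\right)^{2} = 7569$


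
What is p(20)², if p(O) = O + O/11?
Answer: 57600/121 ≈ 476.03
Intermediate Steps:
p(O) = 12*O/11 (p(O) = O + O*(1/11) = O + O/11 = 12*O/11)
p(20)² = ((12/11)*20)² = (240/11)² = 57600/121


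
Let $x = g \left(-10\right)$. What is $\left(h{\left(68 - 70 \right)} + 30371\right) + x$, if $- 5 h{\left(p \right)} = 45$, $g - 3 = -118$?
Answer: $31512$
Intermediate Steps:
$g = -115$ ($g = 3 - 118 = -115$)
$x = 1150$ ($x = \left(-115\right) \left(-10\right) = 1150$)
$h{\left(p \right)} = -9$ ($h{\left(p \right)} = \left(- \frac{1}{5}\right) 45 = -9$)
$\left(h{\left(68 - 70 \right)} + 30371\right) + x = \left(-9 + 30371\right) + 1150 = 30362 + 1150 = 31512$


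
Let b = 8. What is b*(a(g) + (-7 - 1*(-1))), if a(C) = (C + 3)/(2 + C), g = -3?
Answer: -48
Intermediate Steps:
a(C) = (3 + C)/(2 + C)
b*(a(g) + (-7 - 1*(-1))) = 8*((3 - 3)/(2 - 3) + (-7 - 1*(-1))) = 8*(0/(-1) + (-7 + 1)) = 8*(-1*0 - 6) = 8*(0 - 6) = 8*(-6) = -48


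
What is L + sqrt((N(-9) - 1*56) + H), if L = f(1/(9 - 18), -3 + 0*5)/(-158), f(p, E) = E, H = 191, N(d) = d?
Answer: 3/158 + 3*sqrt(14) ≈ 11.244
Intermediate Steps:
L = 3/158 (L = (-3 + 0*5)/(-158) = (-3 + 0)*(-1/158) = -3*(-1/158) = 3/158 ≈ 0.018987)
L + sqrt((N(-9) - 1*56) + H) = 3/158 + sqrt((-9 - 1*56) + 191) = 3/158 + sqrt((-9 - 56) + 191) = 3/158 + sqrt(-65 + 191) = 3/158 + sqrt(126) = 3/158 + 3*sqrt(14)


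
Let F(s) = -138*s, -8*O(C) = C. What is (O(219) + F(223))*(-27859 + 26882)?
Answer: 240743547/8 ≈ 3.0093e+7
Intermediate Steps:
O(C) = -C/8
(O(219) + F(223))*(-27859 + 26882) = (-⅛*219 - 138*223)*(-27859 + 26882) = (-219/8 - 30774)*(-977) = -246411/8*(-977) = 240743547/8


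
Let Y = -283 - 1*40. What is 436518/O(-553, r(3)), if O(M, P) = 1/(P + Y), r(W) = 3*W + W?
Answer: -135757098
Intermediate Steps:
Y = -323 (Y = -283 - 40 = -323)
r(W) = 4*W
O(M, P) = 1/(-323 + P) (O(M, P) = 1/(P - 323) = 1/(-323 + P))
436518/O(-553, r(3)) = 436518/(1/(-323 + 4*3)) = 436518/(1/(-323 + 12)) = 436518/(1/(-311)) = 436518/(-1/311) = 436518*(-311) = -135757098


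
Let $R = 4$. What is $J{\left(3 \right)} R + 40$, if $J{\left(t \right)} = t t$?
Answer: $76$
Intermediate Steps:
$J{\left(t \right)} = t^{2}$
$J{\left(3 \right)} R + 40 = 3^{2} \cdot 4 + 40 = 9 \cdot 4 + 40 = 36 + 40 = 76$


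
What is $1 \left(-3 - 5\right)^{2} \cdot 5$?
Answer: $320$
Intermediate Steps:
$1 \left(-3 - 5\right)^{2} \cdot 5 = 1 \left(-8\right)^{2} \cdot 5 = 1 \cdot 64 \cdot 5 = 64 \cdot 5 = 320$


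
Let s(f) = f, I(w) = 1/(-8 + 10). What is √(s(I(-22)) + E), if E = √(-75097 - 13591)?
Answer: √(2 + 16*I*√5543)/2 ≈ 12.213 + 12.192*I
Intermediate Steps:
I(w) = ½ (I(w) = 1/2 = ½)
E = 4*I*√5543 (E = √(-88688) = 4*I*√5543 ≈ 297.81*I)
√(s(I(-22)) + E) = √(½ + 4*I*√5543)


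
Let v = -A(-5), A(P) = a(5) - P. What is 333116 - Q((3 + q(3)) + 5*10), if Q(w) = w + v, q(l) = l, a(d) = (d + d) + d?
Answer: 333080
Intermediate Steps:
a(d) = 3*d (a(d) = 2*d + d = 3*d)
A(P) = 15 - P (A(P) = 3*5 - P = 15 - P)
v = -20 (v = -(15 - 1*(-5)) = -(15 + 5) = -1*20 = -20)
Q(w) = -20 + w (Q(w) = w - 20 = -20 + w)
333116 - Q((3 + q(3)) + 5*10) = 333116 - (-20 + ((3 + 3) + 5*10)) = 333116 - (-20 + (6 + 50)) = 333116 - (-20 + 56) = 333116 - 1*36 = 333116 - 36 = 333080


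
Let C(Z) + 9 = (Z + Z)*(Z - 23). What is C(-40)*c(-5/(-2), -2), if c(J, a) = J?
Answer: 25155/2 ≈ 12578.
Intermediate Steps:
C(Z) = -9 + 2*Z*(-23 + Z) (C(Z) = -9 + (Z + Z)*(Z - 23) = -9 + (2*Z)*(-23 + Z) = -9 + 2*Z*(-23 + Z))
C(-40)*c(-5/(-2), -2) = (-9 - 46*(-40) + 2*(-40)**2)*(-5/(-2)) = (-9 + 1840 + 2*1600)*(-5*(-1/2)) = (-9 + 1840 + 3200)*(5/2) = 5031*(5/2) = 25155/2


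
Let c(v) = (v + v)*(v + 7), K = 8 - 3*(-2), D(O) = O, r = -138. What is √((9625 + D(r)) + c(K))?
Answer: 5*√403 ≈ 100.37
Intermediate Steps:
K = 14 (K = 8 + 6 = 14)
c(v) = 2*v*(7 + v) (c(v) = (2*v)*(7 + v) = 2*v*(7 + v))
√((9625 + D(r)) + c(K)) = √((9625 - 138) + 2*14*(7 + 14)) = √(9487 + 2*14*21) = √(9487 + 588) = √10075 = 5*√403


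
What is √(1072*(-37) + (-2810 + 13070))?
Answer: 2*I*√7351 ≈ 171.48*I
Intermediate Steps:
√(1072*(-37) + (-2810 + 13070)) = √(-39664 + 10260) = √(-29404) = 2*I*√7351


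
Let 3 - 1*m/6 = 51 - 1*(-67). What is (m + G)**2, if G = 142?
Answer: 300304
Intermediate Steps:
m = -690 (m = 18 - 6*(51 - 1*(-67)) = 18 - 6*(51 + 67) = 18 - 6*118 = 18 - 708 = -690)
(m + G)**2 = (-690 + 142)**2 = (-548)**2 = 300304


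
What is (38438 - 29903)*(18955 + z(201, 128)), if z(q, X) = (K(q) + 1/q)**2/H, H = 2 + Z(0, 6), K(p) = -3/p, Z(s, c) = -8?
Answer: 6536111145235/40401 ≈ 1.6178e+8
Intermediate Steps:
H = -6 (H = 2 - 8 = -6)
z(q, X) = -2/(3*q**2) (z(q, X) = (-3/q + 1/q)**2/(-6) = (-2/q)**2*(-1/6) = (4/q**2)*(-1/6) = -2/(3*q**2))
(38438 - 29903)*(18955 + z(201, 128)) = (38438 - 29903)*(18955 - 2/3/201**2) = 8535*(18955 - 2/3*1/40401) = 8535*(18955 - 2/121203) = 8535*(2297402863/121203) = 6536111145235/40401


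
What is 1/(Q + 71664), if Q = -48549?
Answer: 1/23115 ≈ 4.3262e-5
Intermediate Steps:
1/(Q + 71664) = 1/(-48549 + 71664) = 1/23115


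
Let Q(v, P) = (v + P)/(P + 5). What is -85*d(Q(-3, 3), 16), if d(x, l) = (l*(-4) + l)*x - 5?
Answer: 425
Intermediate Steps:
Q(v, P) = (P + v)/(5 + P)
d(x, l) = -5 - 3*l*x (d(x, l) = (-4*l + l)*x - 5 = (-3*l)*x - 5 = -3*l*x - 5 = -5 - 3*l*x)
-85*d(Q(-3, 3), 16) = -85*(-5 - 3*16*(3 - 3)/(5 + 3)) = -85*(-5 - 3*16*0/8) = -85*(-5 - 3*16*(⅛)*0) = -85*(-5 - 3*16*0) = -85*(-5 + 0) = -85*(-5) = 425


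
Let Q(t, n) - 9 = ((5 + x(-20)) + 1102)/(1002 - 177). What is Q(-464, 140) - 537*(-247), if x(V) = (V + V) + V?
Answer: 36478549/275 ≈ 1.3265e+5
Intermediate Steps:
x(V) = 3*V (x(V) = 2*V + V = 3*V)
Q(t, n) = 2824/275 (Q(t, n) = 9 + ((5 + 3*(-20)) + 1102)/(1002 - 177) = 9 + ((5 - 60) + 1102)/825 = 9 + (-55 + 1102)*(1/825) = 9 + 1047*(1/825) = 9 + 349/275 = 2824/275)
Q(-464, 140) - 537*(-247) = 2824/275 - 537*(-247) = 2824/275 + 132639 = 36478549/275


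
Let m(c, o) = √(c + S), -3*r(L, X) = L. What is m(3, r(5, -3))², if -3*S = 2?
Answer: 7/3 ≈ 2.3333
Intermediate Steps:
S = -⅔ (S = -⅓*2 = -⅔ ≈ -0.66667)
r(L, X) = -L/3
m(c, o) = √(-⅔ + c) (m(c, o) = √(c - ⅔) = √(-⅔ + c))
m(3, r(5, -3))² = (√(-6 + 9*3)/3)² = (√(-6 + 27)/3)² = (√21/3)² = 7/3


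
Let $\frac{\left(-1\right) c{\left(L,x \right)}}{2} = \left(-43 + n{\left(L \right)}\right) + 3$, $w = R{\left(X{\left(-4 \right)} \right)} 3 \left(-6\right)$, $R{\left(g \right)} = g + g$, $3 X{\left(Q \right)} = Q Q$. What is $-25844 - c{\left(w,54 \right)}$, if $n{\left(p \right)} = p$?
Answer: $-26308$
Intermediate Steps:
$X{\left(Q \right)} = \frac{Q^{2}}{3}$ ($X{\left(Q \right)} = \frac{Q Q}{3} = \frac{Q^{2}}{3}$)
$R{\left(g \right)} = 2 g$
$w = -192$ ($w = 2 \frac{\left(-4\right)^{2}}{3} \cdot 3 \left(-6\right) = 2 \cdot \frac{1}{3} \cdot 16 \cdot 3 \left(-6\right) = 2 \cdot \frac{16}{3} \cdot 3 \left(-6\right) = \frac{32}{3} \cdot 3 \left(-6\right) = 32 \left(-6\right) = -192$)
$c{\left(L,x \right)} = 80 - 2 L$ ($c{\left(L,x \right)} = - 2 \left(\left(-43 + L\right) + 3\right) = - 2 \left(-40 + L\right) = 80 - 2 L$)
$-25844 - c{\left(w,54 \right)} = -25844 - \left(80 - -384\right) = -25844 - \left(80 + 384\right) = -25844 - 464 = -26308$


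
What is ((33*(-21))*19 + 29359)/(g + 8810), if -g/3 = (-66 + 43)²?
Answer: 16192/7223 ≈ 2.2417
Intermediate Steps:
g = -1587 (g = -3*(-66 + 43)² = -3*(-23)² = -3*529 = -1587)
((33*(-21))*19 + 29359)/(g + 8810) = ((33*(-21))*19 + 29359)/(-1587 + 8810) = (-693*19 + 29359)/7223 = (-13167 + 29359)*(1/7223) = 16192*(1/7223) = 16192/7223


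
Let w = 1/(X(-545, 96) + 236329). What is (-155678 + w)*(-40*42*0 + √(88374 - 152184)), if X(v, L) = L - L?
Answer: -110373678183*I*√7090/236329 ≈ -3.9325e+7*I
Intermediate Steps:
X(v, L) = 0
w = 1/236329 (w = 1/(0 + 236329) = 1/236329 ≈ 4.2314e-6)
(-155678 + w)*(-40*42*0 + √(88374 - 152184)) = (-155678 + 1/236329)*(-40*42*0 + √(88374 - 152184)) = -36791226061*(-1680*0 + √(-63810))/236329 = -36791226061*(0 + 3*I*√7090)/236329 = -110373678183*I*√7090/236329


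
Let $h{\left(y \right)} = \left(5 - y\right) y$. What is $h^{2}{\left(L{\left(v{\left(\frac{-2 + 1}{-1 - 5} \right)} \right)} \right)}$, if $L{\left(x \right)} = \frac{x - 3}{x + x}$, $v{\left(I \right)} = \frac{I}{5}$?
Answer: $\frac{77633721}{16} \approx 4.8521 \cdot 10^{6}$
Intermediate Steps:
$v{\left(I \right)} = \frac{I}{5}$ ($v{\left(I \right)} = I \frac{1}{5} = \frac{I}{5}$)
$L{\left(x \right)} = \frac{-3 + x}{2 x}$
$h{\left(y \right)} = y \left(5 - y\right)$
$h^{2}{\left(L{\left(v{\left(\frac{-2 + 1}{-1 - 5} \right)} \right)} \right)} = \left(\frac{-3 + \frac{\left(-2 + 1\right) \frac{1}{-1 - 5}}{5}}{2 \frac{\left(-2 + 1\right) \frac{1}{-1 - 5}}{5}} \left(5 - \frac{-3 + \frac{\left(-2 + 1\right) \frac{1}{-1 - 5}}{5}}{2 \frac{\left(-2 + 1\right) \frac{1}{-1 - 5}}{5}}\right)\right)^{2} = \left(\frac{-3 + \frac{\left(-1\right) \frac{1}{-6}}{5}}{2 \frac{\left(-1\right) \frac{1}{-6}}{5}} \left(5 - \frac{-3 + \frac{\left(-1\right) \frac{1}{-6}}{5}}{2 \frac{\left(-1\right) \frac{1}{-6}}{5}}\right)\right)^{2} = \left(\frac{-3 + \frac{\left(-1\right) \left(- \frac{1}{6}\right)}{5}}{2 \frac{\left(-1\right) \left(- \frac{1}{6}\right)}{5}} \left(5 - \frac{-3 + \frac{\left(-1\right) \left(- \frac{1}{6}\right)}{5}}{2 \frac{\left(-1\right) \left(- \frac{1}{6}\right)}{5}}\right)\right)^{2} = \left(\frac{-3 + \frac{1}{5} \cdot \frac{1}{6}}{2 \cdot \frac{1}{5} \cdot \frac{1}{6}} \left(5 - \frac{-3 + \frac{1}{5} \cdot \frac{1}{6}}{2 \cdot \frac{1}{5} \cdot \frac{1}{6}}\right)\right)^{2} = \left(\frac{\frac{1}{\frac{1}{30}} \left(-3 + \frac{1}{30}\right)}{2} \left(5 - \frac{\frac{1}{\frac{1}{30}} \left(-3 + \frac{1}{30}\right)}{2}\right)\right)^{2} = \left(\frac{1}{2} \cdot 30 \left(- \frac{89}{30}\right) \left(5 - \frac{1}{2} \cdot 30 \left(- \frac{89}{30}\right)\right)\right)^{2} = \left(- \frac{89 \left(5 - - \frac{89}{2}\right)}{2}\right)^{2} = \left(- \frac{89 \left(5 + \frac{89}{2}\right)}{2}\right)^{2} = \left(\left(- \frac{89}{2}\right) \frac{99}{2}\right)^{2} = \left(- \frac{8811}{4}\right)^{2} = \frac{77633721}{16}$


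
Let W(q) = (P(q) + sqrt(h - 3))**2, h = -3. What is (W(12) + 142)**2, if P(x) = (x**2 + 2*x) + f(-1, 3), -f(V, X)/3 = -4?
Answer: 1057813696 + 23425920*I*sqrt(6) ≈ 1.0578e+9 + 5.7382e+7*I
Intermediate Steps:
f(V, X) = 12 (f(V, X) = -3*(-4) = 12)
P(x) = 12 + x**2 + 2*x (P(x) = (x**2 + 2*x) + 12 = 12 + x**2 + 2*x)
W(q) = (12 + q**2 + 2*q + I*sqrt(6))**2 (W(q) = ((12 + q**2 + 2*q) + sqrt(-3 - 3))**2 = ((12 + q**2 + 2*q) + sqrt(-6))**2 = ((12 + q**2 + 2*q) + I*sqrt(6))**2 = (12 + q**2 + 2*q + I*sqrt(6))**2)
(W(12) + 142)**2 = ((12 + 12**2 + 2*12 + I*sqrt(6))**2 + 142)**2 = ((12 + 144 + 24 + I*sqrt(6))**2 + 142)**2 = ((180 + I*sqrt(6))**2 + 142)**2 = (142 + (180 + I*sqrt(6))**2)**2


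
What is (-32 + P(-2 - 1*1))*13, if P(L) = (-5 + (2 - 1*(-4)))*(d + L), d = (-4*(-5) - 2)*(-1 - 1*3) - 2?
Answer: -1417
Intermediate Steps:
d = -74 (d = (20 - 2)*(-1 - 3) - 2 = 18*(-4) - 2 = -72 - 2 = -74)
P(L) = -74 + L (P(L) = (-5 + (2 - 1*(-4)))*(-74 + L) = (-5 + (2 + 4))*(-74 + L) = (-5 + 6)*(-74 + L) = 1*(-74 + L) = -74 + L)
(-32 + P(-2 - 1*1))*13 = (-32 + (-74 + (-2 - 1*1)))*13 = (-32 + (-74 + (-2 - 1)))*13 = (-32 + (-74 - 3))*13 = (-32 - 77)*13 = -109*13 = -1417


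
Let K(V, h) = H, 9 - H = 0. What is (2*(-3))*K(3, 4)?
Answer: -54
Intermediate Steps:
H = 9 (H = 9 - 1*0 = 9 + 0 = 9)
K(V, h) = 9
(2*(-3))*K(3, 4) = (2*(-3))*9 = -6*9 = -54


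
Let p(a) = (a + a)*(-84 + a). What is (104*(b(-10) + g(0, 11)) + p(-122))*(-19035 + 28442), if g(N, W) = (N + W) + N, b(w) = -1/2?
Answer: 483105892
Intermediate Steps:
b(w) = -1/2 (b(w) = -1*1/2 = -1/2)
g(N, W) = W + 2*N
p(a) = 2*a*(-84 + a) (p(a) = (2*a)*(-84 + a) = 2*a*(-84 + a))
(104*(b(-10) + g(0, 11)) + p(-122))*(-19035 + 28442) = (104*(-1/2 + (11 + 2*0)) + 2*(-122)*(-84 - 122))*(-19035 + 28442) = (104*(-1/2 + (11 + 0)) + 2*(-122)*(-206))*9407 = (104*(-1/2 + 11) + 50264)*9407 = (104*(21/2) + 50264)*9407 = (1092 + 50264)*9407 = 51356*9407 = 483105892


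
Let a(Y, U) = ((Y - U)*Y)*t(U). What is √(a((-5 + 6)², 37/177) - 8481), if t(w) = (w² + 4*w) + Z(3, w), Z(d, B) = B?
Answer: I*√8323309085001/31329 ≈ 92.088*I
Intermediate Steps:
t(w) = w² + 5*w (t(w) = (w² + 4*w) + w = w² + 5*w)
a(Y, U) = U*Y*(5 + U)*(Y - U) (a(Y, U) = ((Y - U)*Y)*(U*(5 + U)) = (Y*(Y - U))*(U*(5 + U)) = U*Y*(5 + U)*(Y - U))
√(a((-5 + 6)², 37/177) - 8481) = √(-37/177*(-5 + 6)²*(5 + 37/177)*(37/177 - (-5 + 6)²) - 8481) = √(-1*37*(1/177)*1²*(5 + 37*(1/177))*(37*(1/177) - 1*1²) - 8481) = √(-1*37/177*1*(5 + 37/177)*(37/177 - 1*1) - 8481) = √(-1*37/177*1*922/177*(37/177 - 1) - 8481) = √(-1*37/177*1*922/177*(-140/177) - 8481) = √(4775960/5545233 - 8481) = √(-47024345113/5545233) = I*√8323309085001/31329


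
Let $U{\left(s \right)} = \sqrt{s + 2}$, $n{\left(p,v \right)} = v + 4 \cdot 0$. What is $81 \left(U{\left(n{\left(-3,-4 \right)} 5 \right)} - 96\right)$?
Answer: $-7776 + 243 i \sqrt{2} \approx -7776.0 + 343.65 i$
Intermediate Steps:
$n{\left(p,v \right)} = v$ ($n{\left(p,v \right)} = v + 0 = v$)
$U{\left(s \right)} = \sqrt{2 + s}$
$81 \left(U{\left(n{\left(-3,-4 \right)} 5 \right)} - 96\right) = 81 \left(\sqrt{2 - 20} - 96\right) = 81 \left(\sqrt{-18} - 96\right) = 81 \left(3 i \sqrt{2} - 96\right) = 81 \left(-96 + 3 i \sqrt{2}\right) = -7776 + 243 i \sqrt{2}$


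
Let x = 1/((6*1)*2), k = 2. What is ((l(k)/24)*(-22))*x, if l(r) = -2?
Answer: 11/72 ≈ 0.15278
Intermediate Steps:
x = 1/12 (x = 1/(6*2) = 1/12 ≈ 0.083333)
((l(k)/24)*(-22))*x = (-2/24*(-22))*(1/12) = (-2*1/24*(-22))*(1/12) = -1/12*(-22)*(1/12) = (11/6)*(1/12) = 11/72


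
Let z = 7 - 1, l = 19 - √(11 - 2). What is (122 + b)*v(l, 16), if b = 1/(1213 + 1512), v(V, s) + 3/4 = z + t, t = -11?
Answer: -7646373/10900 ≈ -701.50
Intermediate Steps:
l = 16 (l = 19 - √9 = 19 - 1*3 = 19 - 3 = 16)
z = 6
v(V, s) = -23/4 (v(V, s) = -¾ + (6 - 11) = -¾ - 5 = -23/4)
b = 1/2725 ≈ 0.00036697
(122 + b)*v(l, 16) = (122 + 1/2725)*(-23/4) = (332451/2725)*(-23/4) = -7646373/10900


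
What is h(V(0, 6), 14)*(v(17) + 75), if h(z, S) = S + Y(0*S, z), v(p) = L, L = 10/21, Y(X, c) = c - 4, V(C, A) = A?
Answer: 25360/21 ≈ 1207.6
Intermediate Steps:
Y(X, c) = -4 + c
L = 10/21 (L = 10*(1/21) = 10/21 ≈ 0.47619)
v(p) = 10/21
h(z, S) = -4 + S + z (h(z, S) = S + (-4 + z) = -4 + S + z)
h(V(0, 6), 14)*(v(17) + 75) = (-4 + 14 + 6)*(10/21 + 75) = 16*(1585/21) = 25360/21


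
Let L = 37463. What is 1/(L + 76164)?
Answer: 1/113627 ≈ 8.8007e-6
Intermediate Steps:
1/(L + 76164) = 1/(37463 + 76164) = 1/113627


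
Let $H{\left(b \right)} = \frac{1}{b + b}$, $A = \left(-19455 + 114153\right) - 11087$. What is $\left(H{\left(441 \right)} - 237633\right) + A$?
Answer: $- \frac{135847403}{882} \approx -1.5402 \cdot 10^{5}$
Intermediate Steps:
$A = 83611$ ($A = 94698 - 11087 = 83611$)
$H{\left(b \right)} = \frac{1}{2 b}$
$\left(H{\left(441 \right)} - 237633\right) + A = \left(\frac{1}{2 \cdot 441} - 237633\right) + 83611 = \left(\frac{1}{2} \cdot \frac{1}{441} - 237633\right) + 83611 = \left(\frac{1}{882} - 237633\right) + 83611 = - \frac{209592305}{882} + 83611 = - \frac{135847403}{882}$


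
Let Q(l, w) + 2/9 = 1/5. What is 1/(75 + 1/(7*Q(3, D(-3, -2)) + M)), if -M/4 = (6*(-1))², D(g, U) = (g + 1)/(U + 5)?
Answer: 6487/486480 ≈ 0.013335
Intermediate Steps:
D(g, U) = (1 + g)/(5 + U)
Q(l, w) = -1/45 (Q(l, w) = -2/9 + 1/5 = -2/9 + 1*(⅕) = -2/9 + ⅕ = -1/45)
M = -144 (M = -4*(6*(-1))² = -4*(-6)² = -4*36 = -144)
1/(75 + 1/(7*Q(3, D(-3, -2)) + M)) = 1/(75 + 1/(7*(-1/45) - 144)) = 1/(75 + 1/(-7/45 - 144)) = 1/(75 + 1/(-6487/45)) = 1/(75 - 45/6487) = 1/(486480/6487) = 6487/486480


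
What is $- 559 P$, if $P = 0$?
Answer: $0$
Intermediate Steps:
$- 559 P = \left(-559\right) 0 = 0$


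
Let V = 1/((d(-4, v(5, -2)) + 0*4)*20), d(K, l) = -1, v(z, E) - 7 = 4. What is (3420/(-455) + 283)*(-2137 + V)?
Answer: -1071474129/1820 ≈ -5.8872e+5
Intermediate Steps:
v(z, E) = 11 (v(z, E) = 7 + 4 = 11)
V = -1/20 (V = 1/((-1 + 0*4)*20) = 1/((-1 + 0)*20) = 1/(-1*20) = 1/(-20) = -1/20 ≈ -0.050000)
(3420/(-455) + 283)*(-2137 + V) = (3420/(-455) + 283)*(-2137 - 1/20) = (3420*(-1/455) + 283)*(-42741/20) = (-684/91 + 283)*(-42741/20) = (25069/91)*(-42741/20) = -1071474129/1820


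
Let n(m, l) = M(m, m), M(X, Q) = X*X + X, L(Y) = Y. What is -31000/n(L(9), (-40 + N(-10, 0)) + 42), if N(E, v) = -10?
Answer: -3100/9 ≈ -344.44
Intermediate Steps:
M(X, Q) = X + X² (M(X, Q) = X² + X = X + X²)
n(m, l) = m*(1 + m)
-31000/n(L(9), (-40 + N(-10, 0)) + 42) = -31000*1/(9*(1 + 9)) = -31000/(9*10) = -31000/90 = -31000*1/90 = -3100/9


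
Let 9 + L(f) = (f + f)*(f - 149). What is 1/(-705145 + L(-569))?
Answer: 1/111930 ≈ 8.9341e-6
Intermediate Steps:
L(f) = -9 + 2*f*(-149 + f) (L(f) = -9 + (f + f)*(f - 149) = -9 + (2*f)*(-149 + f) = -9 + 2*f*(-149 + f))
1/(-705145 + L(-569)) = 1/(-705145 + (-9 - 298*(-569) + 2*(-569)**2)) = 1/(-705145 + (-9 + 169562 + 2*323761)) = 1/(-705145 + (-9 + 169562 + 647522)) = 1/(-705145 + 817075) = 1/111930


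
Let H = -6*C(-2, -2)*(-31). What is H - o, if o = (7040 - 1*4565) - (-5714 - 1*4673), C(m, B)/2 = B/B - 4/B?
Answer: -11746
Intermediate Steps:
C(m, B) = 2 - 8/B (C(m, B) = 2*(B/B - 4/B) = 2*(1 - 4/B) = 2 - 8/B)
H = 1116 (H = -6*(2 - 8/(-2))*(-31) = -6*(2 - 8*(-1/2))*(-31) = -6*(2 + 4)*(-31) = -6*6*(-31) = -36*(-31) = 1116)
o = 12862 (o = (7040 - 4565) - (-5714 - 4673) = 2475 - 1*(-10387) = 2475 + 10387 = 12862)
H - o = 1116 - 1*12862 = 1116 - 12862 = -11746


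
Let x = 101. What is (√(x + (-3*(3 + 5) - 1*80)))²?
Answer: -3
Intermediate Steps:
(√(x + (-3*(3 + 5) - 1*80)))² = (√(101 + (-3*(3 + 5) - 1*80)))² = (√(101 + (-3*8 - 80)))² = (√(101 + (-24 - 80)))² = (√(101 - 104))² = (√(-3))² = (I*√3)² = -3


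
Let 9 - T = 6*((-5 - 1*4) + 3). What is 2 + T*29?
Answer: 1307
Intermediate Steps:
T = 45 (T = 9 - 6*((-5 - 1*4) + 3) = 9 - 6*((-5 - 4) + 3) = 9 - 6*(-9 + 3) = 9 - 6*(-6) = 9 - 1*(-36) = 9 + 36 = 45)
2 + T*29 = 2 + 45*29 = 2 + 1305 = 1307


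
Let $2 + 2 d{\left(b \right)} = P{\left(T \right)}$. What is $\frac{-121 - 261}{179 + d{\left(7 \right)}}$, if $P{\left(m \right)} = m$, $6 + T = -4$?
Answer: $- \frac{382}{173} \approx -2.2081$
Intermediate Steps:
$T = -10$ ($T = -6 - 4 = -10$)
$d{\left(b \right)} = -6$ ($d{\left(b \right)} = -1 + \frac{1}{2} \left(-10\right) = -1 - 5 = -6$)
$\frac{-121 - 261}{179 + d{\left(7 \right)}} = \frac{-121 - 261}{179 - 6} = - \frac{382}{173}$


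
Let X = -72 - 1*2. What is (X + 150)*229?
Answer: 17404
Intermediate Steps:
X = -74 (X = -72 - 2 = -74)
(X + 150)*229 = (-74 + 150)*229 = 76*229 = 17404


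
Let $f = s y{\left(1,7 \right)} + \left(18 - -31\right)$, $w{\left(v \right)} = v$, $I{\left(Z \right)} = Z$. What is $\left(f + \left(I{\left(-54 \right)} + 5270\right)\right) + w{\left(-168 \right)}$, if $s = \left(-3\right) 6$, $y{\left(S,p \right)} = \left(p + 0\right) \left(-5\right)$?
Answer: $5727$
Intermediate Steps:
$y{\left(S,p \right)} = - 5 p$ ($y{\left(S,p \right)} = p \left(-5\right) = - 5 p$)
$s = -18$
$f = 679$ ($f = - 18 \left(\left(-5\right) 7\right) + \left(18 - -31\right) = \left(-18\right) \left(-35\right) + \left(18 + 31\right) = 630 + 49 = 679$)
$\left(f + \left(I{\left(-54 \right)} + 5270\right)\right) + w{\left(-168 \right)} = \left(679 + \left(-54 + 5270\right)\right) - 168 = \left(679 + 5216\right) - 168 = 5895 - 168 = 5727$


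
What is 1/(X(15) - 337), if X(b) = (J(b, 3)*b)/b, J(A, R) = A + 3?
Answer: -1/319 ≈ -0.0031348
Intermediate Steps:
J(A, R) = 3 + A
X(b) = 3 + b (X(b) = ((3 + b)*b)/b = (b*(3 + b))/b = 3 + b)
1/(X(15) - 337) = 1/((3 + 15) - 337) = 1/(18 - 337) = 1/(-319) = -1/319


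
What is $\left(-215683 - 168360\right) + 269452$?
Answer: $-114591$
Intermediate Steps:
$\left(-215683 - 168360\right) + 269452 = -384043 + 269452 = -114591$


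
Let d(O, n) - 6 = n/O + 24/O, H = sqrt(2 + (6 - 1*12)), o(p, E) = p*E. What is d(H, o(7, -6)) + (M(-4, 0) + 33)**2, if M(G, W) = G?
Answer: 847 + 9*I ≈ 847.0 + 9.0*I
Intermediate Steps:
o(p, E) = E*p
H = 2*I (H = sqrt(2 + (6 - 12)) = sqrt(2 - 6) = sqrt(-4) = 2*I ≈ 2.0*I)
d(O, n) = 6 + 24/O + n/O (d(O, n) = 6 + (n/O + 24/O) = 6 + (24/O + n/O) = 6 + 24/O + n/O)
d(H, o(7, -6)) + (M(-4, 0) + 33)**2 = (24 - 6*7 + 6*(2*I))/((2*I)) + (-4 + 33)**2 = (-I/2)*(24 - 42 + 12*I) + 29**2 = (-I/2)*(-18 + 12*I) + 841 = -I*(-18 + 12*I)/2 + 841 = 841 - I*(-18 + 12*I)/2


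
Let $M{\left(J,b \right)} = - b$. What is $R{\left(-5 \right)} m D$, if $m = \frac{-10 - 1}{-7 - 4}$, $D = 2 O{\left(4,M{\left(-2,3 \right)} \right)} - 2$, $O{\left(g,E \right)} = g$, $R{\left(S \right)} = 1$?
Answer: $6$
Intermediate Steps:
$D = 6$ ($D = 2 \cdot 4 - 2 = 8 - 2 = 6$)
$m = 1$ ($m = - \frac{11}{-11} = \left(-11\right) \left(- \frac{1}{11}\right) = 1$)
$R{\left(-5 \right)} m D = 1 \cdot 1 \cdot 6 = 1 \cdot 6 = 6$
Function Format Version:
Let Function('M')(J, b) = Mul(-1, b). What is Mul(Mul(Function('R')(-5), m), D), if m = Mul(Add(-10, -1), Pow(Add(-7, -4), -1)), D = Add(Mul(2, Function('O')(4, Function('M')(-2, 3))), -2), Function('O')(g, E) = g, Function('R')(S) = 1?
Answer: 6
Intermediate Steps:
D = 6 (D = Add(Mul(2, 4), -2) = Add(8, -2) = 6)
m = 1 (m = Mul(-11, Pow(-11, -1)) = Mul(-11, Rational(-1, 11)) = 1)
Mul(Mul(Function('R')(-5), m), D) = Mul(Mul(1, 1), 6) = Mul(1, 6) = 6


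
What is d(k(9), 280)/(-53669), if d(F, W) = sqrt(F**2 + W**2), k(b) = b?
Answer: -sqrt(78481)/53669 ≈ -0.0052199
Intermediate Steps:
d(k(9), 280)/(-53669) = sqrt(9**2 + 280**2)/(-53669) = sqrt(81 + 78400)*(-1/53669) = sqrt(78481)*(-1/53669) = -sqrt(78481)/53669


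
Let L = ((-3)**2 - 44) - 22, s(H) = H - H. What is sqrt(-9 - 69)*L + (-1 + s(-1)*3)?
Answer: -1 - 57*I*sqrt(78) ≈ -1.0 - 503.41*I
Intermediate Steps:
s(H) = 0
L = -57 (L = (9 - 44) - 22 = -35 - 22 = -57)
sqrt(-9 - 69)*L + (-1 + s(-1)*3) = sqrt(-9 - 69)*(-57) + (-1 + 0*3) = sqrt(-78)*(-57) + (-1 + 0) = (I*sqrt(78))*(-57) - 1 = -57*I*sqrt(78) - 1 = -1 - 57*I*sqrt(78)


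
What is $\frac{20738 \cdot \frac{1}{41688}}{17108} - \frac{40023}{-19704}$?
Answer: $\frac{594682173803}{292767903792} \approx 2.0312$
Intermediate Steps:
$\frac{20738 \cdot \frac{1}{41688}}{17108} - \frac{40023}{-19704} = 20738 \cdot \frac{1}{41688} \cdot \frac{1}{17108} - - \frac{13341}{6568} = \frac{10369}{20844} \cdot \frac{1}{17108} + \frac{13341}{6568} = \frac{10369}{356599152} + \frac{13341}{6568} = \frac{594682173803}{292767903792}$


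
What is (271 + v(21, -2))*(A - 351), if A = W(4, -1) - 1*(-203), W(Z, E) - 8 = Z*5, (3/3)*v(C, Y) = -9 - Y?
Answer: -31680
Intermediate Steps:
v(C, Y) = -9 - Y
W(Z, E) = 8 + 5*Z (W(Z, E) = 8 + Z*5 = 8 + 5*Z)
A = 231 (A = (8 + 5*4) - 1*(-203) = (8 + 20) + 203 = 28 + 203 = 231)
(271 + v(21, -2))*(A - 351) = (271 + (-9 - 1*(-2)))*(231 - 351) = (271 + (-9 + 2))*(-120) = (271 - 7)*(-120) = 264*(-120) = -31680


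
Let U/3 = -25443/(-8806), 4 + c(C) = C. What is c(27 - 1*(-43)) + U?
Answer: 657525/8806 ≈ 74.668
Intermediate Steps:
c(C) = -4 + C
U = 76329/8806 (U = 3*(-25443/(-8806)) = 3*(-25443*(-1/8806)) = 3*(25443/8806) = 76329/8806 ≈ 8.6678)
c(27 - 1*(-43)) + U = (-4 + (27 - 1*(-43))) + 76329/8806 = (-4 + (27 + 43)) + 76329/8806 = (-4 + 70) + 76329/8806 = 66 + 76329/8806 = 657525/8806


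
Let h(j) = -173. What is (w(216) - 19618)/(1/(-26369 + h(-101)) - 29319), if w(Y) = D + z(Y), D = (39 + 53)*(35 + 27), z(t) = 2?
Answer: 369252304/778184899 ≈ 0.47450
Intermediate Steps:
D = 5704 (D = 92*62 = 5704)
w(Y) = 5706 (w(Y) = 5704 + 2 = 5706)
(w(216) - 19618)/(1/(-26369 + h(-101)) - 29319) = (5706 - 19618)/(1/(-26369 - 173) - 29319) = -13912/(1/(-26542) - 29319) = -13912/(-1/26542 - 29319) = -13912/(-778184899/26542) = -13912*(-26542/778184899) = 369252304/778184899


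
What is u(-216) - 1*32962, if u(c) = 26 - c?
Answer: -32720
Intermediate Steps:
u(-216) - 1*32962 = (26 - 1*(-216)) - 1*32962 = (26 + 216) - 32962 = 242 - 32962 = -32720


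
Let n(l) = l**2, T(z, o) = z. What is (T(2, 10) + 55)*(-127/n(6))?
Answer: -2413/12 ≈ -201.08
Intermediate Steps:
(T(2, 10) + 55)*(-127/n(6)) = (2 + 55)*(-127/(6**2)) = 57*(-127/36) = -2413/12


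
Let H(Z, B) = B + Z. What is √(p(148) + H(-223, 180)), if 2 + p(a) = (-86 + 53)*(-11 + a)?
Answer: I*√4566 ≈ 67.572*I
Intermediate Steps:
p(a) = 361 - 33*a (p(a) = -2 + (-86 + 53)*(-11 + a) = -2 - 33*(-11 + a) = -2 + (363 - 33*a) = 361 - 33*a)
√(p(148) + H(-223, 180)) = √((361 - 33*148) + (180 - 223)) = √((361 - 4884) - 43) = √(-4523 - 43) = √(-4566) = I*√4566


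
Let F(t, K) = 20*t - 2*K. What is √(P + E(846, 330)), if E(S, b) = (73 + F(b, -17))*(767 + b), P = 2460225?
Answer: 2*√2454451 ≈ 3133.3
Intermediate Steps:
F(t, K) = -2*K + 20*t
E(S, b) = (107 + 20*b)*(767 + b) (E(S, b) = (73 + (-2*(-17) + 20*b))*(767 + b) = (73 + (34 + 20*b))*(767 + b) = (107 + 20*b)*(767 + b))
√(P + E(846, 330)) = √(2460225 + (82069 + 20*330² + 15447*330)) = √(2460225 + (82069 + 20*108900 + 5097510)) = √(2460225 + (82069 + 2178000 + 5097510)) = √(2460225 + 7357579) = √9817804 = 2*√2454451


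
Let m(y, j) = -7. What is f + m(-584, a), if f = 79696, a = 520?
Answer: 79689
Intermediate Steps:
f + m(-584, a) = 79696 - 7 = 79689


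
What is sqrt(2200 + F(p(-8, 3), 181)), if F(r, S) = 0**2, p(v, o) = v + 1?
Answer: 10*sqrt(22) ≈ 46.904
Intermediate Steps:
p(v, o) = 1 + v
F(r, S) = 0
sqrt(2200 + F(p(-8, 3), 181)) = sqrt(2200 + 0) = sqrt(2200) = 10*sqrt(22)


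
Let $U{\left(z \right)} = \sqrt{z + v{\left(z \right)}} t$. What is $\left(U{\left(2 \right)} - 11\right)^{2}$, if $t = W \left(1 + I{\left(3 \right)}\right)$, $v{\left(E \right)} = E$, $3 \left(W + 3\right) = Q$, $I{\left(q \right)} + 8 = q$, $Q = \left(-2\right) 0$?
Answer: $169$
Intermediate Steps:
$Q = 0$
$I{\left(q \right)} = -8 + q$
$W = -3$ ($W = -3 + \frac{1}{3} \cdot 0 = -3 + 0 = -3$)
$t = 12$ ($t = - 3 \left(1 + \left(-8 + 3\right)\right) = - 3 \left(1 - 5\right) = \left(-3\right) \left(-4\right) = 12$)
$U{\left(z \right)} = 12 \sqrt{2} \sqrt{z}$ ($U{\left(z \right)} = \sqrt{z + z} 12 = \sqrt{2 z} 12 = \sqrt{2} \sqrt{z} 12 = 12 \sqrt{2} \sqrt{z}$)
$\left(U{\left(2 \right)} - 11\right)^{2} = \left(12 \sqrt{2} \sqrt{2} - 11\right)^{2} = \left(24 - 11\right)^{2} = 13^{2} = 169$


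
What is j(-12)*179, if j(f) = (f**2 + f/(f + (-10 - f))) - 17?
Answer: 114739/5 ≈ 22948.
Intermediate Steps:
j(f) = -17 + f**2 - f/10 (j(f) = (f**2 + f/(-10)) - 17 = (f**2 - f/10) - 17 = -17 + f**2 - f/10)
j(-12)*179 = (-17 + (-12)**2 - 1/10*(-12))*179 = (-17 + 144 + 6/5)*179 = (641/5)*179 = 114739/5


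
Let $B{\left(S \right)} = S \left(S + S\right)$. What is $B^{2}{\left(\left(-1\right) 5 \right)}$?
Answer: $2500$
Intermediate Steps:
$B{\left(S \right)} = 2 S^{2}$ ($B{\left(S \right)} = S 2 S = 2 S^{2}$)
$B^{2}{\left(\left(-1\right) 5 \right)} = \left(2 \left(\left(-1\right) 5\right)^{2}\right)^{2} = \left(2 \left(-5\right)^{2}\right)^{2} = \left(2 \cdot 25\right)^{2} = 50^{2} = 2500$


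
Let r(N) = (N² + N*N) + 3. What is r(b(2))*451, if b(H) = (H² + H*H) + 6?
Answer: 178145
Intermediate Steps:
b(H) = 6 + 2*H² (b(H) = (H² + H²) + 6 = 2*H² + 6 = 6 + 2*H²)
r(N) = 3 + 2*N² (r(N) = (N² + N²) + 3 = 2*N² + 3 = 3 + 2*N²)
r(b(2))*451 = (3 + 2*(6 + 2*2²)²)*451 = (3 + 2*(6 + 2*4)²)*451 = (3 + 2*(6 + 8)²)*451 = (3 + 2*14²)*451 = (3 + 2*196)*451 = (3 + 392)*451 = 395*451 = 178145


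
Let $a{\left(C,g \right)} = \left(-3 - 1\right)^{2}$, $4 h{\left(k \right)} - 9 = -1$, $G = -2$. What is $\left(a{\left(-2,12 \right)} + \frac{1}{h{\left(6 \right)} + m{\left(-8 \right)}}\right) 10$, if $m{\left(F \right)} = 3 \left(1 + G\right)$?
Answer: $150$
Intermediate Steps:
$h{\left(k \right)} = 2$ ($h{\left(k \right)} = \frac{9}{4} + \frac{1}{4} \left(-1\right) = \frac{9}{4} - \frac{1}{4} = 2$)
$m{\left(F \right)} = -3$ ($m{\left(F \right)} = 3 \left(1 - 2\right) = 3 \left(-1\right) = -3$)
$a{\left(C,g \right)} = 16$ ($a{\left(C,g \right)} = \left(-4\right)^{2} = 16$)
$\left(a{\left(-2,12 \right)} + \frac{1}{h{\left(6 \right)} + m{\left(-8 \right)}}\right) 10 = \left(16 + \frac{1}{2 - 3}\right) 10 = \left(16 + \frac{1}{-1}\right) 10 = \left(16 - 1\right) 10 = 15 \cdot 10 = 150$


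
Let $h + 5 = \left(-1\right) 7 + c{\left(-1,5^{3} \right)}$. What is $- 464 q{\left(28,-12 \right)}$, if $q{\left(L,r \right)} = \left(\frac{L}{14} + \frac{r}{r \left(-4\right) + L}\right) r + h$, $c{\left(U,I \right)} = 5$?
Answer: $\frac{256592}{19} \approx 13505.0$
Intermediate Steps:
$h = -7$ ($h = -5 + \left(\left(-1\right) 7 + 5\right) = -5 + \left(-7 + 5\right) = -5 - 2 = -7$)
$q{\left(L,r \right)} = -7 + r \left(\frac{L}{14} + \frac{r}{L - 4 r}\right)$ ($q{\left(L,r \right)} = \left(\frac{L}{14} + \frac{r}{r \left(-4\right) + L}\right) r - 7 = \left(L \frac{1}{14} + \frac{r}{- 4 r + L}\right) r - 7 = \left(\frac{L}{14} + \frac{r}{L - 4 r}\right) r - 7 = r \left(\frac{L}{14} + \frac{r}{L - 4 r}\right) - 7 = -7 + r \left(\frac{L}{14} + \frac{r}{L - 4 r}\right)$)
$- 464 q{\left(28,-12 \right)} = - 464 \frac{\left(-98\right) 28 + 14 \left(-12\right)^{2} + 392 \left(-12\right) - 12 \cdot 28^{2} - 112 \left(-12\right)^{2}}{14 \left(28 - -48\right)} = - 464 \frac{-2744 + 14 \cdot 144 - 4704 - 9408 - 112 \cdot 144}{14 \left(28 + 48\right)} = - 464 \frac{-2744 + 2016 - 4704 - 9408 - 16128}{14 \cdot 76} = - 464 \cdot \frac{1}{14} \cdot \frac{1}{76} \left(-30968\right) = \left(-464\right) \left(- \frac{553}{19}\right) = \frac{256592}{19}$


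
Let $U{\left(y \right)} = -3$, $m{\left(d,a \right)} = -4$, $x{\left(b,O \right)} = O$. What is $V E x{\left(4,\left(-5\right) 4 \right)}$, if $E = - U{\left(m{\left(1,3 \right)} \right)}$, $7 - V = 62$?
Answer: $3300$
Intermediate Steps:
$V = -55$ ($V = 7 - 62 = -55$)
$E = 3$ ($E = \left(-1\right) \left(-3\right) = 3$)
$V E x{\left(4,\left(-5\right) 4 \right)} = \left(-55\right) 3 \left(\left(-5\right) 4\right) = \left(-165\right) \left(-20\right) = 3300$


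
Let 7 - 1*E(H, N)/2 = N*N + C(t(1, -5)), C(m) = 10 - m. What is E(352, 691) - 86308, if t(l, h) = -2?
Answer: -1041280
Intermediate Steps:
E(H, N) = -10 - 2*N² (E(H, N) = 14 - 2*(N*N + (10 - 1*(-2))) = 14 - 2*(N² + (10 + 2)) = 14 - 2*(N² + 12) = 14 - 2*(12 + N²) = 14 + (-24 - 2*N²) = -10 - 2*N²)
E(352, 691) - 86308 = (-10 - 2*691²) - 86308 = (-10 - 2*477481) - 86308 = (-10 - 954962) - 86308 = -954972 - 86308 = -1041280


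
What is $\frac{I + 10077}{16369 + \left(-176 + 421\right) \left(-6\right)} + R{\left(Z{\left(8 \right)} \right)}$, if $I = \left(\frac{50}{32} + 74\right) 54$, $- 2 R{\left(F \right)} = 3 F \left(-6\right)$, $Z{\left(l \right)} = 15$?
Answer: $\frac{16204179}{119192} \approx 135.95$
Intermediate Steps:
$R{\left(F \right)} = 9 F$ ($R{\left(F \right)} = - \frac{3 F \left(-6\right)}{2} = - \frac{\left(-18\right) F}{2} = 9 F$)
$I = \frac{32643}{8}$ ($I = \left(50 \cdot \frac{1}{32} + 74\right) 54 = \left(\frac{25}{16} + 74\right) 54 = \frac{1209}{16} \cdot 54 = \frac{32643}{8} \approx 4080.4$)
$\frac{I + 10077}{16369 + \left(-176 + 421\right) \left(-6\right)} + R{\left(Z{\left(8 \right)} \right)} = \frac{\frac{32643}{8} + 10077}{16369 + \left(-176 + 421\right) \left(-6\right)} + 9 \cdot 15 = \frac{113259}{8 \left(16369 + 245 \left(-6\right)\right)} + 135 = \frac{113259}{8 \left(16369 - 1470\right)} + 135 = \frac{113259}{8 \cdot 14899} + 135 = \frac{113259}{8} \cdot \frac{1}{14899} + 135 = \frac{113259}{119192} + 135 = \frac{16204179}{119192}$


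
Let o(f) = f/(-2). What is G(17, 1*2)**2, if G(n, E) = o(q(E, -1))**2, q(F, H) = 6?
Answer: 81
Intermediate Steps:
o(f) = -f/2 (o(f) = f*(-1/2) = -f/2)
G(n, E) = 9 (G(n, E) = (-1/2*6)**2 = (-3)**2 = 9)
G(17, 1*2)**2 = 9**2 = 81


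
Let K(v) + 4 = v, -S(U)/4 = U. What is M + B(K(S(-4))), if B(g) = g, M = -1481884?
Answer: -1481872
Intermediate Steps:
S(U) = -4*U
K(v) = -4 + v
M + B(K(S(-4))) = -1481884 + (-4 - 4*(-4)) = -1481884 + (-4 + 16) = -1481884 + 12 = -1481872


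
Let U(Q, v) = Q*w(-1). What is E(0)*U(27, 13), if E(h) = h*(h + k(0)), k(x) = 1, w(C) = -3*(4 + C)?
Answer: 0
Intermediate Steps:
w(C) = -12 - 3*C
U(Q, v) = -9*Q (U(Q, v) = Q*(-12 - 3*(-1)) = Q*(-12 + 3) = Q*(-9) = -9*Q)
E(h) = h*(1 + h) (E(h) = h*(h + 1) = h*(1 + h))
E(0)*U(27, 13) = (0*(1 + 0))*(-9*27) = (0*1)*(-243) = 0*(-243) = 0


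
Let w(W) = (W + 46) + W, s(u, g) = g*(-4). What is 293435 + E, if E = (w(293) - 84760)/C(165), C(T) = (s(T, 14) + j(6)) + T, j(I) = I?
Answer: 33660897/115 ≈ 2.9270e+5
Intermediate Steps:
s(u, g) = -4*g
w(W) = 46 + 2*W (w(W) = (46 + W) + W = 46 + 2*W)
C(T) = -50 + T (C(T) = (-4*14 + 6) + T = (-56 + 6) + T = -50 + T)
E = -84128/115 (E = ((46 + 2*293) - 84760)/(-50 + 165) = ((46 + 586) - 84760)/115 = (632 - 84760)*(1/115) = -84128*1/115 = -84128/115 ≈ -731.55)
293435 + E = 293435 - 84128/115 = 33660897/115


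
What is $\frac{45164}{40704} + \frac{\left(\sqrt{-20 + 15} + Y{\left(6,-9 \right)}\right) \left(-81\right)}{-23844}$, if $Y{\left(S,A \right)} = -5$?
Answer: $\frac{22091777}{20219712} + \frac{27 i \sqrt{5}}{7948} \approx 1.0926 + 0.0075961 i$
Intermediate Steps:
$\frac{45164}{40704} + \frac{\left(\sqrt{-20 + 15} + Y{\left(6,-9 \right)}\right) \left(-81\right)}{-23844} = \frac{45164}{40704} + \frac{\left(\sqrt{-20 + 15} - 5\right) \left(-81\right)}{-23844} = 45164 \cdot \frac{1}{40704} + \left(\sqrt{-5} - 5\right) \left(-81\right) \left(- \frac{1}{23844}\right) = \frac{11291}{10176} + \left(i \sqrt{5} - 5\right) \left(-81\right) \left(- \frac{1}{23844}\right) = \frac{11291}{10176} + \left(-5 + i \sqrt{5}\right) \left(-81\right) \left(- \frac{1}{23844}\right) = \frac{11291}{10176} + \left(405 - 81 i \sqrt{5}\right) \left(- \frac{1}{23844}\right) = \frac{11291}{10176} - \left(\frac{135}{7948} - \frac{27 i \sqrt{5}}{7948}\right) = \frac{22091777}{20219712} + \frac{27 i \sqrt{5}}{7948}$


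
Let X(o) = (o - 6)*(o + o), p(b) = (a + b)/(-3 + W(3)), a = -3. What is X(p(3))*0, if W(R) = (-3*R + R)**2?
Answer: 0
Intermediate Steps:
W(R) = 4*R**2 (W(R) = (-2*R)**2 = 4*R**2)
p(b) = -1/11 + b/33 (p(b) = (-3 + b)/(-3 + 4*3**2) = (-3 + b)/(-3 + 4*9) = (-3 + b)/(-3 + 36) = (-3 + b)/33 = (-3 + b)*(1/33) = -1/11 + b/33)
X(o) = 2*o*(-6 + o) (X(o) = (-6 + o)*(2*o) = 2*o*(-6 + o))
X(p(3))*0 = (2*(-1/11 + (1/33)*3)*(-6 + (-1/11 + (1/33)*3)))*0 = (2*(-1/11 + 1/11)*(-6 + (-1/11 + 1/11)))*0 = (2*0*(-6 + 0))*0 = (2*0*(-6))*0 = 0*0 = 0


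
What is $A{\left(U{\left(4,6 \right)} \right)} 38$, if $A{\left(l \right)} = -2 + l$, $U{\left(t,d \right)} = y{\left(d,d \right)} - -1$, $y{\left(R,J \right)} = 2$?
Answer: $38$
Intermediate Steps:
$U{\left(t,d \right)} = 3$ ($U{\left(t,d \right)} = 2 - -1 = 2 + 1 = 3$)
$A{\left(U{\left(4,6 \right)} \right)} 38 = \left(-2 + 3\right) 38 = 1 \cdot 38 = 38$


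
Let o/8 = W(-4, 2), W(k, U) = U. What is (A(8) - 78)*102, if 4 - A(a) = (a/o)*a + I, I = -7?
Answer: -7242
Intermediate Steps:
o = 16 (o = 8*2 = 16)
A(a) = 11 - a**2/16 (A(a) = 4 - ((a/16)*a - 7) = 4 - (a**2/16 - 7) = 4 - (-7 + a**2/16) = 4 + (7 - a**2/16) = 11 - a**2/16)
(A(8) - 78)*102 = ((11 - 1/16*8**2) - 78)*102 = ((11 - 1/16*64) - 78)*102 = ((11 - 4) - 78)*102 = (7 - 78)*102 = -71*102 = -7242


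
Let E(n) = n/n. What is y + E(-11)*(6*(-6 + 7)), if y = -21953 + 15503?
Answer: -6444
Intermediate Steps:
E(n) = 1
y = -6450
y + E(-11)*(6*(-6 + 7)) = -6450 + 1*(6*(-6 + 7)) = -6450 + 1*(6*1) = -6450 + 1*6 = -6450 + 6 = -6444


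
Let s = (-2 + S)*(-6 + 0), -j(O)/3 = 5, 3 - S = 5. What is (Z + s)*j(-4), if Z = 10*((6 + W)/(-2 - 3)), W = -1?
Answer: -210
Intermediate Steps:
S = -2 (S = 3 - 1*5 = 3 - 5 = -2)
j(O) = -15 (j(O) = -3*5 = -15)
s = 24 (s = (-2 - 2)*(-6 + 0) = -4*(-6) = 24)
Z = -10 (Z = 10*((6 - 1)/(-2 - 3)) = 10*(5/(-5)) = 10*(5*(-⅕)) = 10*(-1) = -10)
(Z + s)*j(-4) = (-10 + 24)*(-15) = 14*(-15) = -210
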